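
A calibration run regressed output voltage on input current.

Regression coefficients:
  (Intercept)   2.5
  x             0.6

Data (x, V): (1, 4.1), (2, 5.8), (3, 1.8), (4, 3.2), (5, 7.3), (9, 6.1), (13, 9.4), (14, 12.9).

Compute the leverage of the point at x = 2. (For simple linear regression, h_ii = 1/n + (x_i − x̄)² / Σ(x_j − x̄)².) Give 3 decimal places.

h = 0.234

x̄ = (1 + 2 + 3 + 4 + 5 + 9 + 13 + 14)/8 = 6.375
Σ(x − x̄)² = 28.8906 + 19.1406 + 11.3906 + 5.64062 + 1.89062 + 6.89062 + 43.8906 + 58.1406 = 175.875
h = 1/8 + (-4.375)²/175.875 = 0.125 + 0.108831 = 0.234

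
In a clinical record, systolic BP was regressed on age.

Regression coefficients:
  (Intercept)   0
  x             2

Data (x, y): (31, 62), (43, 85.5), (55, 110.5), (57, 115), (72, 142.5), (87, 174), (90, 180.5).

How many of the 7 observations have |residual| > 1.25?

1

x=31: ŷ = 2·31 = 62; e = 62 − 62 = 0
x=43: ŷ = 2·43 = 86; e = 85.5 − 86 = -0.5
x=55: ŷ = 2·55 = 110; e = 110.5 − 110 = 0.5
x=57: ŷ = 2·57 = 114; e = 115 − 114 = 1
x=72: ŷ = 2·72 = 144; e = 142.5 − 144 = -1.5
x=87: ŷ = 2·87 = 174; e = 174 − 174 = 0
x=90: ŷ = 2·90 = 180; e = 180.5 − 180 = 0.5
|e| > 1.25: x=72 (|e|=1.5) → 1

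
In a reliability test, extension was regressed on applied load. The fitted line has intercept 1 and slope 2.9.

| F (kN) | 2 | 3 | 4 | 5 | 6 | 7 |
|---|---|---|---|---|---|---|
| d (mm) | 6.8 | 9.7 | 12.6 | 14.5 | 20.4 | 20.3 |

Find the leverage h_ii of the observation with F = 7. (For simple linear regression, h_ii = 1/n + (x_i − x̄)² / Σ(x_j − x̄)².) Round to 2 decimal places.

h = 0.52

F̄ = (2 + 3 + 4 + 5 + 6 + 7)/6 = 4.5
Σ(F − F̄)² = 6.25 + 2.25 + 0.25 + 0.25 + 2.25 + 6.25 = 17.5
h = 1/6 + (2.5)²/17.5 = 0.166667 + 0.357143 = 0.52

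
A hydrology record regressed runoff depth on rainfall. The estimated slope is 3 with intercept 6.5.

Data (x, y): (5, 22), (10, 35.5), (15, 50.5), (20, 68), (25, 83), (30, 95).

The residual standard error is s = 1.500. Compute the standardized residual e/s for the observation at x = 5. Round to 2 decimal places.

0.33

ŷ = 6.5 + 3·5 = 21.5
e = 22 − 21.5 = 0.5
e/s = 0.5 / 1.500 = 0.33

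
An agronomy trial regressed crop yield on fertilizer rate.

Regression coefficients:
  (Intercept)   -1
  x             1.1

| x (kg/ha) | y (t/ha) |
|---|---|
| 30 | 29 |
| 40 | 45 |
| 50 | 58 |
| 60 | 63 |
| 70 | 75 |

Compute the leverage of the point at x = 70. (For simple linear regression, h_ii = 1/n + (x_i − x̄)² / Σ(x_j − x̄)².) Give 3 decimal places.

h = 0.600

x̄ = (30 + 40 + 50 + 60 + 70)/5 = 50
Σ(x − x̄)² = 400 + 100 + 0 + 100 + 400 = 1000
h = 1/5 + (20)²/1000 = 0.2 + 0.4 = 0.600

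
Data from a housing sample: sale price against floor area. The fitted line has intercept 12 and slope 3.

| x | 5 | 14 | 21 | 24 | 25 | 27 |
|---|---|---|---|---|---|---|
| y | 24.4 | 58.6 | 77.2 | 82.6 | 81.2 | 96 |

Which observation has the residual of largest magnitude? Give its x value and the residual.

x = 25, r = -5.8

x=5: ŷ = 12 + 3·5 = 27; r = 24.4 − 27 = -2.6
x=14: ŷ = 12 + 3·14 = 54; r = 58.6 − 54 = 4.6
x=21: ŷ = 12 + 3·21 = 75; r = 77.2 − 75 = 2.2
x=24: ŷ = 12 + 3·24 = 84; r = 82.6 − 84 = -1.4
x=25: ŷ = 12 + 3·25 = 87; r = 81.2 − 87 = -5.8
x=27: ŷ = 12 + 3·27 = 93; r = 96 − 93 = 3
Largest |r| is 5.8 at x = 25, residual -5.8.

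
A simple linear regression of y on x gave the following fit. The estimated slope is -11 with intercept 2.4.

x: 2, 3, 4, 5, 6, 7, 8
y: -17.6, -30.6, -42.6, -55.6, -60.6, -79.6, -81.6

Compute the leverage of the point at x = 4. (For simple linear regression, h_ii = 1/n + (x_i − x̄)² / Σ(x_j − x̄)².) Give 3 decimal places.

x̄ = (2 + 3 + 4 + 5 + 6 + 7 + 8)/7 = 5
Σ(x − x̄)² = 9 + 4 + 1 + 0 + 1 + 4 + 9 = 28
h = 1/7 + (-1)²/28 = 0.142857 + 0.0357143 = 0.179

h = 0.179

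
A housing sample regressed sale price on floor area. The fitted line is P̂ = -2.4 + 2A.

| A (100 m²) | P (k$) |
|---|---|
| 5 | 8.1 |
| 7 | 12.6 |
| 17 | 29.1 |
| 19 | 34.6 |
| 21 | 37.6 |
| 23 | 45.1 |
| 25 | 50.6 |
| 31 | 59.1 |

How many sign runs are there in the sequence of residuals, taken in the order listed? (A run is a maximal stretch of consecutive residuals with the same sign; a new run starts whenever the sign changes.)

4 runs

A=5: P̂ = -2.4 + 2·5 = 7.6; e = 8.1 − 7.6 = 0.5
A=7: P̂ = -2.4 + 2·7 = 11.6; e = 12.6 − 11.6 = 1
A=17: P̂ = -2.4 + 2·17 = 31.6; e = 29.1 − 31.6 = -2.5
A=19: P̂ = -2.4 + 2·19 = 35.6; e = 34.6 − 35.6 = -1
A=21: P̂ = -2.4 + 2·21 = 39.6; e = 37.6 − 39.6 = -2
A=23: P̂ = -2.4 + 2·23 = 43.6; e = 45.1 − 43.6 = 1.5
A=25: P̂ = -2.4 + 2·25 = 47.6; e = 50.6 − 47.6 = 3
A=31: P̂ = -2.4 + 2·31 = 59.6; e = 59.1 − 59.6 = -0.5
Signs: + + − − − + + −
Runs: +×2, −×3, +×2, −×1 → 4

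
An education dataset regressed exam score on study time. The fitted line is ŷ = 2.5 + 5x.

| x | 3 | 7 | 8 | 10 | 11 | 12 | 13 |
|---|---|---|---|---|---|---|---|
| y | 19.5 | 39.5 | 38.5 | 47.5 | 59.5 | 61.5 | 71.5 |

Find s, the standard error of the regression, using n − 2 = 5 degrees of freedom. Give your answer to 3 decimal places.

s = 3.742

x=3: ŷ = 2.5 + 5·3 = 17.5; r = 19.5 − 17.5 = 2
x=7: ŷ = 2.5 + 5·7 = 37.5; r = 39.5 − 37.5 = 2
x=8: ŷ = 2.5 + 5·8 = 42.5; r = 38.5 − 42.5 = -4
x=10: ŷ = 2.5 + 5·10 = 52.5; r = 47.5 − 52.5 = -5
x=11: ŷ = 2.5 + 5·11 = 57.5; r = 59.5 − 57.5 = 2
x=12: ŷ = 2.5 + 5·12 = 62.5; r = 61.5 − 62.5 = -1
x=13: ŷ = 2.5 + 5·13 = 67.5; r = 71.5 − 67.5 = 4
SSE = 4 + 4 + 16 + 25 + 4 + 1 + 16 = 70
s = √(70/5) = √14 ≈ 3.742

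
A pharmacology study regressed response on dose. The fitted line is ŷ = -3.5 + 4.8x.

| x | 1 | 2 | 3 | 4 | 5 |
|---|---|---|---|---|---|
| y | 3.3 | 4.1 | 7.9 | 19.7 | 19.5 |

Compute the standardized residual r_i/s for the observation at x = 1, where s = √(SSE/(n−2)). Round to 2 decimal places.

x=1: ŷ = -3.5 + 4.8·1 = 1.3; r = 3.3 − 1.3 = 2
x=2: ŷ = -3.5 + 4.8·2 = 6.1; r = 4.1 − 6.1 = -2
x=3: ŷ = -3.5 + 4.8·3 = 10.9; r = 7.9 − 10.9 = -3
x=4: ŷ = -3.5 + 4.8·4 = 15.7; r = 19.7 − 15.7 = 4
x=5: ŷ = -3.5 + 4.8·5 = 20.5; r = 19.5 − 20.5 = -1
SSE = 4 + 4 + 9 + 16 + 1 = 34
s = √(34/3) = 3.3665
r/s = 2 / 3.3665 = 0.59

0.59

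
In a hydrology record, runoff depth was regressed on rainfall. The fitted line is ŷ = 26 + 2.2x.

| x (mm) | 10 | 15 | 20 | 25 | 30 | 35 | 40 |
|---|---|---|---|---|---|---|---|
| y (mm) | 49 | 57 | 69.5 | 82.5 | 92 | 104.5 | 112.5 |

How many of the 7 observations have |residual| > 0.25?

x=10: ŷ = 26 + 2.2·10 = 48; r = 49 − 48 = 1
x=15: ŷ = 26 + 2.2·15 = 59; r = 57 − 59 = -2
x=20: ŷ = 26 + 2.2·20 = 70; r = 69.5 − 70 = -0.5
x=25: ŷ = 26 + 2.2·25 = 81; r = 82.5 − 81 = 1.5
x=30: ŷ = 26 + 2.2·30 = 92; r = 92 − 92 = 0
x=35: ŷ = 26 + 2.2·35 = 103; r = 104.5 − 103 = 1.5
x=40: ŷ = 26 + 2.2·40 = 114; r = 112.5 − 114 = -1.5
|r| > 0.25: x=10 (|r|=1), x=15 (|r|=2), x=20 (|r|=0.5), x=25 (|r|=1.5), x=35 (|r|=1.5), x=40 (|r|=1.5) → 6

6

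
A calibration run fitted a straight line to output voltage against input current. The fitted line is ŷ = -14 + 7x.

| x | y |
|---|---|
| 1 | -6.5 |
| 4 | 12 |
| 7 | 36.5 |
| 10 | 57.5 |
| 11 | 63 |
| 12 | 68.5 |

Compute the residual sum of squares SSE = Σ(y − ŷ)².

x=1: ŷ = -14 + 7·1 = -7; r = -6.5 − (-7) = 0.5
x=4: ŷ = -14 + 7·4 = 14; r = 12 − 14 = -2
x=7: ŷ = -14 + 7·7 = 35; r = 36.5 − 35 = 1.5
x=10: ŷ = -14 + 7·10 = 56; r = 57.5 − 56 = 1.5
x=11: ŷ = -14 + 7·11 = 63; r = 63 − 63 = 0
x=12: ŷ = -14 + 7·12 = 70; r = 68.5 − 70 = -1.5
SSE = 0.25 + 4 + 2.25 + 2.25 + 0 + 2.25 = 11

SSE = 11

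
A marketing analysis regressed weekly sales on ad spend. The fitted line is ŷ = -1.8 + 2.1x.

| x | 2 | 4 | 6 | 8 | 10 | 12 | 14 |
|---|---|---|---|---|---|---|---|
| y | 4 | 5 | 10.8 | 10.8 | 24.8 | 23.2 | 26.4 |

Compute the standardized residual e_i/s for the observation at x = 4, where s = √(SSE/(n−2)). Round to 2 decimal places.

x=2: ŷ = -1.8 + 2.1·2 = 2.4; e = 4 − 2.4 = 1.6
x=4: ŷ = -1.8 + 2.1·4 = 6.6; e = 5 − 6.6 = -1.6
x=6: ŷ = -1.8 + 2.1·6 = 10.8; e = 10.8 − 10.8 = 0
x=8: ŷ = -1.8 + 2.1·8 = 15; e = 10.8 − 15 = -4.2
x=10: ŷ = -1.8 + 2.1·10 = 19.2; e = 24.8 − 19.2 = 5.6
x=12: ŷ = -1.8 + 2.1·12 = 23.4; e = 23.2 − 23.4 = -0.2
x=14: ŷ = -1.8 + 2.1·14 = 27.6; e = 26.4 − 27.6 = -1.2
SSE = 2.56 + 2.56 + 0 + 17.64 + 31.36 + 0.04 + 1.44 = 55.6
s = √(55.6/5) = 3.33467
e/s = -1.6 / 3.33467 = -0.48

-0.48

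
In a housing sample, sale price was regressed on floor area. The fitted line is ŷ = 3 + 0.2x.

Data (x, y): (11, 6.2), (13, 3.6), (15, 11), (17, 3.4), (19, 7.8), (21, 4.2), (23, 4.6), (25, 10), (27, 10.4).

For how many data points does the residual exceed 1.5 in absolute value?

x=11: ŷ = 3 + 0.2·11 = 5.2; e = 6.2 − 5.2 = 1
x=13: ŷ = 3 + 0.2·13 = 5.6; e = 3.6 − 5.6 = -2
x=15: ŷ = 3 + 0.2·15 = 6; e = 11 − 6 = 5
x=17: ŷ = 3 + 0.2·17 = 6.4; e = 3.4 − 6.4 = -3
x=19: ŷ = 3 + 0.2·19 = 6.8; e = 7.8 − 6.8 = 1
x=21: ŷ = 3 + 0.2·21 = 7.2; e = 4.2 − 7.2 = -3
x=23: ŷ = 3 + 0.2·23 = 7.6; e = 4.6 − 7.6 = -3
x=25: ŷ = 3 + 0.2·25 = 8; e = 10 − 8 = 2
x=27: ŷ = 3 + 0.2·27 = 8.4; e = 10.4 − 8.4 = 2
|e| > 1.5: x=13 (|e|=2), x=15 (|e|=5), x=17 (|e|=3), x=21 (|e|=3), x=23 (|e|=3), x=25 (|e|=2), x=27 (|e|=2) → 7

7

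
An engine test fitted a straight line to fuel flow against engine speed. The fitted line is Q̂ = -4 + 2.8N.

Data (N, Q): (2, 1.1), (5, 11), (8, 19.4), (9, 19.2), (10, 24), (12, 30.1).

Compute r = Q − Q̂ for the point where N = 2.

Q̂ = -4 + 2.8·2 = 1.6
r = 1.1 − 1.6 = -0.5

r = -0.5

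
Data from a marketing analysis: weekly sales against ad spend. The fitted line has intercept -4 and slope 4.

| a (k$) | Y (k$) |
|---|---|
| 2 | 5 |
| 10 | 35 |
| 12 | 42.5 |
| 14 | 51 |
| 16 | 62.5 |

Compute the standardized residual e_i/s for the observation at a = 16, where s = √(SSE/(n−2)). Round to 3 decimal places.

1.277

a=2: Ŷ = -4 + 4·2 = 4; e = 5 − 4 = 1
a=10: Ŷ = -4 + 4·10 = 36; e = 35 − 36 = -1
a=12: Ŷ = -4 + 4·12 = 44; e = 42.5 − 44 = -1.5
a=14: Ŷ = -4 + 4·14 = 52; e = 51 − 52 = -1
a=16: Ŷ = -4 + 4·16 = 60; e = 62.5 − 60 = 2.5
SSE = 1 + 1 + 2.25 + 1 + 6.25 = 11.5
s = √(11.5/3) = 1.95789
e/s = 2.5 / 1.95789 = 1.277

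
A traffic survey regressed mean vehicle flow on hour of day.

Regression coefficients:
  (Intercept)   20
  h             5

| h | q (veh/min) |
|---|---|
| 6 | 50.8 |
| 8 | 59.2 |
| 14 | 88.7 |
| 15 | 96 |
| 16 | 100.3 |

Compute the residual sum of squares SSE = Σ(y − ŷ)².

h=6: ŷ = 20 + 5·6 = 50; e = 50.8 − 50 = 0.8
h=8: ŷ = 20 + 5·8 = 60; e = 59.2 − 60 = -0.8
h=14: ŷ = 20 + 5·14 = 90; e = 88.7 − 90 = -1.3
h=15: ŷ = 20 + 5·15 = 95; e = 96 − 95 = 1
h=16: ŷ = 20 + 5·16 = 100; e = 100.3 − 100 = 0.3
SSE = 0.64 + 0.64 + 1.69 + 1 + 0.09 = 4.06

SSE = 4.06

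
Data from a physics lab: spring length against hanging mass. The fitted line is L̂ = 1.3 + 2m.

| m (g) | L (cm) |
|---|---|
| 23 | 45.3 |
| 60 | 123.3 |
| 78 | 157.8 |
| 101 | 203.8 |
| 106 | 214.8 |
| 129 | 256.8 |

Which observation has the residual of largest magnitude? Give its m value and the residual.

m=23: L̂ = 1.3 + 2·23 = 47.3; e = 45.3 − 47.3 = -2
m=60: L̂ = 1.3 + 2·60 = 121.3; e = 123.3 − 121.3 = 2
m=78: L̂ = 1.3 + 2·78 = 157.3; e = 157.8 − 157.3 = 0.5
m=101: L̂ = 1.3 + 2·101 = 203.3; e = 203.8 − 203.3 = 0.5
m=106: L̂ = 1.3 + 2·106 = 213.3; e = 214.8 − 213.3 = 1.5
m=129: L̂ = 1.3 + 2·129 = 259.3; e = 256.8 − 259.3 = -2.5
Largest |e| is 2.5 at m = 129, residual -2.5.

m = 129, e = -2.5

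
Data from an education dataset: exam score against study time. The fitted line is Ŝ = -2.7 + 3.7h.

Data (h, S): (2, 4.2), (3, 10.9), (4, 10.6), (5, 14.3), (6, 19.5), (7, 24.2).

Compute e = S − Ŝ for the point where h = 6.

e = 0

Ŝ = -2.7 + 3.7·6 = 19.5
e = 19.5 − 19.5 = 0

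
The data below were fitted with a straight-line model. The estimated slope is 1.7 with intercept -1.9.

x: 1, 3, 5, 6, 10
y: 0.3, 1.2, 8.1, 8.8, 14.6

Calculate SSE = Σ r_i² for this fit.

x=1: ŷ = -1.9 + 1.7·1 = -0.2; r = 0.3 − (-0.2) = 0.5
x=3: ŷ = -1.9 + 1.7·3 = 3.2; r = 1.2 − 3.2 = -2
x=5: ŷ = -1.9 + 1.7·5 = 6.6; r = 8.1 − 6.6 = 1.5
x=6: ŷ = -1.9 + 1.7·6 = 8.3; r = 8.8 − 8.3 = 0.5
x=10: ŷ = -1.9 + 1.7·10 = 15.1; r = 14.6 − 15.1 = -0.5
SSE = 0.25 + 4 + 2.25 + 0.25 + 0.25 = 7

SSE = 7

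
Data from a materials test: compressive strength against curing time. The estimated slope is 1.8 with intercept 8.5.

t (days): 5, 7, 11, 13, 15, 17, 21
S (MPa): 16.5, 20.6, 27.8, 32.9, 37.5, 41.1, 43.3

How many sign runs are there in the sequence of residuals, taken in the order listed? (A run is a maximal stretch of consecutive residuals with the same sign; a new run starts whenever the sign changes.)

t=5: Ŝ = 8.5 + 1.8·5 = 17.5; e = 16.5 − 17.5 = -1
t=7: Ŝ = 8.5 + 1.8·7 = 21.1; e = 20.6 − 21.1 = -0.5
t=11: Ŝ = 8.5 + 1.8·11 = 28.3; e = 27.8 − 28.3 = -0.5
t=13: Ŝ = 8.5 + 1.8·13 = 31.9; e = 32.9 − 31.9 = 1
t=15: Ŝ = 8.5 + 1.8·15 = 35.5; e = 37.5 − 35.5 = 2
t=17: Ŝ = 8.5 + 1.8·17 = 39.1; e = 41.1 − 39.1 = 2
t=21: Ŝ = 8.5 + 1.8·21 = 46.3; e = 43.3 − 46.3 = -3
Signs: − − − + + + −
Runs: −×3, +×3, −×1 → 3

3 runs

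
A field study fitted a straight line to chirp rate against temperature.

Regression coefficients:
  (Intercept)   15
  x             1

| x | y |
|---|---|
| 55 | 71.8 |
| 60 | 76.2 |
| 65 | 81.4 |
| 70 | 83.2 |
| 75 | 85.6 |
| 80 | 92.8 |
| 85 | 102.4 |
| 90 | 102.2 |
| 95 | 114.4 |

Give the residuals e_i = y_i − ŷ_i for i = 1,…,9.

1.8, 1.2, 1.4, -1.8, -4.4, -2.2, 2.4, -2.8, 4.4

x=55: ŷ = 15 + 55 = 70; e = 71.8 − 70 = 1.8
x=60: ŷ = 15 + 60 = 75; e = 76.2 − 75 = 1.2
x=65: ŷ = 15 + 65 = 80; e = 81.4 − 80 = 1.4
x=70: ŷ = 15 + 70 = 85; e = 83.2 − 85 = -1.8
x=75: ŷ = 15 + 75 = 90; e = 85.6 − 90 = -4.4
x=80: ŷ = 15 + 80 = 95; e = 92.8 − 95 = -2.2
x=85: ŷ = 15 + 85 = 100; e = 102.4 − 100 = 2.4
x=90: ŷ = 15 + 90 = 105; e = 102.2 − 105 = -2.8
x=95: ŷ = 15 + 95 = 110; e = 114.4 − 110 = 4.4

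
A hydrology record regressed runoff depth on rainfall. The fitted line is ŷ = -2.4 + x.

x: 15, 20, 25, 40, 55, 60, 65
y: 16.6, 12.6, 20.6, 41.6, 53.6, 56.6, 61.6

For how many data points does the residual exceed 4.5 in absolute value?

x=15: ŷ = -2.4 + 15 = 12.6; r = 16.6 − 12.6 = 4
x=20: ŷ = -2.4 + 20 = 17.6; r = 12.6 − 17.6 = -5
x=25: ŷ = -2.4 + 25 = 22.6; r = 20.6 − 22.6 = -2
x=40: ŷ = -2.4 + 40 = 37.6; r = 41.6 − 37.6 = 4
x=55: ŷ = -2.4 + 55 = 52.6; r = 53.6 − 52.6 = 1
x=60: ŷ = -2.4 + 60 = 57.6; r = 56.6 − 57.6 = -1
x=65: ŷ = -2.4 + 65 = 62.6; r = 61.6 − 62.6 = -1
|r| > 4.5: x=20 (|r|=5) → 1

1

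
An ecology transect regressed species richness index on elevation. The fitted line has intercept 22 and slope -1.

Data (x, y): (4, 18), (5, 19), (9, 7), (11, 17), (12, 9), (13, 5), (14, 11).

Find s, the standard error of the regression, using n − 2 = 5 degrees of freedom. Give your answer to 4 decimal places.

x=4: ŷ = 22 − 4 = 18; e = 18 − 18 = 0
x=5: ŷ = 22 − 5 = 17; e = 19 − 17 = 2
x=9: ŷ = 22 − 9 = 13; e = 7 − 13 = -6
x=11: ŷ = 22 − 11 = 11; e = 17 − 11 = 6
x=12: ŷ = 22 − 12 = 10; e = 9 − 10 = -1
x=13: ŷ = 22 − 13 = 9; e = 5 − 9 = -4
x=14: ŷ = 22 − 14 = 8; e = 11 − 8 = 3
SSE = 0 + 4 + 36 + 36 + 1 + 16 + 9 = 102
s = √(102/5) = √20.4 ≈ 4.5166

s = 4.5166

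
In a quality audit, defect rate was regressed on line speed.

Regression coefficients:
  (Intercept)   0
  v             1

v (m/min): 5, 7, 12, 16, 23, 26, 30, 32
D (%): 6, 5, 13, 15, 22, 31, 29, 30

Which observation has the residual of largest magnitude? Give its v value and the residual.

v = 26, r = 5

v=5: ŷ = 5 = 5; r = 6 − 5 = 1
v=7: ŷ = 7 = 7; r = 5 − 7 = -2
v=12: ŷ = 12 = 12; r = 13 − 12 = 1
v=16: ŷ = 16 = 16; r = 15 − 16 = -1
v=23: ŷ = 23 = 23; r = 22 − 23 = -1
v=26: ŷ = 26 = 26; r = 31 − 26 = 5
v=30: ŷ = 30 = 30; r = 29 − 30 = -1
v=32: ŷ = 32 = 32; r = 30 − 32 = -2
Largest |r| is 5 at v = 26, residual 5.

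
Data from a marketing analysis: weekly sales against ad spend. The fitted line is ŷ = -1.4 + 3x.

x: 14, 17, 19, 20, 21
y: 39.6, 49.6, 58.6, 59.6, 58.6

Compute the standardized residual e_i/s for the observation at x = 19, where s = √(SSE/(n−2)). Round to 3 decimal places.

1.162

x=14: ŷ = -1.4 + 3·14 = 40.6; e = 39.6 − 40.6 = -1
x=17: ŷ = -1.4 + 3·17 = 49.6; e = 49.6 − 49.6 = 0
x=19: ŷ = -1.4 + 3·19 = 55.6; e = 58.6 − 55.6 = 3
x=20: ŷ = -1.4 + 3·20 = 58.6; e = 59.6 − 58.6 = 1
x=21: ŷ = -1.4 + 3·21 = 61.6; e = 58.6 − 61.6 = -3
SSE = 1 + 0 + 9 + 1 + 9 = 20
s = √(20/3) = 2.58199
e/s = 3 / 2.58199 = 1.162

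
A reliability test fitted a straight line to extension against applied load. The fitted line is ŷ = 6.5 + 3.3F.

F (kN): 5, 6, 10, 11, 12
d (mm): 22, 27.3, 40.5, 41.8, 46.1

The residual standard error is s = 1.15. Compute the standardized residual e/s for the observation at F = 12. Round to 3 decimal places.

ŷ = 6.5 + 3.3·12 = 46.1
e = 46.1 − 46.1 = 0
e/s = 0 / 1.15 = 0.000

0.000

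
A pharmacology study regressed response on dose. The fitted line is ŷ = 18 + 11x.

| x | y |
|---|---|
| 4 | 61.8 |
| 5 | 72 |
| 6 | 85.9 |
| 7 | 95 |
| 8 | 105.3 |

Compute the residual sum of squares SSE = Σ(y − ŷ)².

x=4: ŷ = 18 + 11·4 = 62; e = 61.8 − 62 = -0.2
x=5: ŷ = 18 + 11·5 = 73; e = 72 − 73 = -1
x=6: ŷ = 18 + 11·6 = 84; e = 85.9 − 84 = 1.9
x=7: ŷ = 18 + 11·7 = 95; e = 95 − 95 = 0
x=8: ŷ = 18 + 11·8 = 106; e = 105.3 − 106 = -0.7
SSE = 0.04 + 1 + 3.61 + 0 + 0.49 = 5.14

SSE = 5.14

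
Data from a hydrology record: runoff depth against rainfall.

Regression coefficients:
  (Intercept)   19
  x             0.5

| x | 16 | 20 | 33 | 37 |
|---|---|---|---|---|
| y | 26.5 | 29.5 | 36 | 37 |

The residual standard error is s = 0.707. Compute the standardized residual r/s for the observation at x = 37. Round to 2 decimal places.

ŷ = 19 + 0.5·37 = 37.5
r = 37 − 37.5 = -0.5
r/s = -0.5 / 0.707 = -0.71

-0.71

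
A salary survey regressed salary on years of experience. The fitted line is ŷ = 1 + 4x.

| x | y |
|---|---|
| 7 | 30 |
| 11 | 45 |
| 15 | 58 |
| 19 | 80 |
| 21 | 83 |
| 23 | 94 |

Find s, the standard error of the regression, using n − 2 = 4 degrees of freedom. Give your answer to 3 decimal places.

s = 2.449

x=7: ŷ = 1 + 4·7 = 29; e = 30 − 29 = 1
x=11: ŷ = 1 + 4·11 = 45; e = 45 − 45 = 0
x=15: ŷ = 1 + 4·15 = 61; e = 58 − 61 = -3
x=19: ŷ = 1 + 4·19 = 77; e = 80 − 77 = 3
x=21: ŷ = 1 + 4·21 = 85; e = 83 − 85 = -2
x=23: ŷ = 1 + 4·23 = 93; e = 94 − 93 = 1
SSE = 1 + 0 + 9 + 9 + 4 + 1 = 24
s = √(24/4) = √6 ≈ 2.449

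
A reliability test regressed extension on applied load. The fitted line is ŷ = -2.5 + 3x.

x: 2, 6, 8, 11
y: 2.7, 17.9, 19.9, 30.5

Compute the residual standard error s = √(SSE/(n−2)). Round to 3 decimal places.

s = 2.117

x=2: ŷ = -2.5 + 3·2 = 3.5; e = 2.7 − 3.5 = -0.8
x=6: ŷ = -2.5 + 3·6 = 15.5; e = 17.9 − 15.5 = 2.4
x=8: ŷ = -2.5 + 3·8 = 21.5; e = 19.9 − 21.5 = -1.6
x=11: ŷ = -2.5 + 3·11 = 30.5; e = 30.5 − 30.5 = 0
SSE = 0.64 + 5.76 + 2.56 + 0 = 8.96
s = √(8.96/2) = √4.48 ≈ 2.117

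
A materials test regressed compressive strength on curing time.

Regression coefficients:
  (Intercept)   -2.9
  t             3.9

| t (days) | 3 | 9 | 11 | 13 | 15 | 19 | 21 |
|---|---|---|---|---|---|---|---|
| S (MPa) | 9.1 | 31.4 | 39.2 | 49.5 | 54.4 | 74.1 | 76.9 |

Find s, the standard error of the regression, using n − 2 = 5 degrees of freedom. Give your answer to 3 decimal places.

t=3: ŷ = -2.9 + 3.9·3 = 8.8; e = 9.1 − 8.8 = 0.3
t=9: ŷ = -2.9 + 3.9·9 = 32.2; e = 31.4 − 32.2 = -0.8
t=11: ŷ = -2.9 + 3.9·11 = 40; e = 39.2 − 40 = -0.8
t=13: ŷ = -2.9 + 3.9·13 = 47.8; e = 49.5 − 47.8 = 1.7
t=15: ŷ = -2.9 + 3.9·15 = 55.6; e = 54.4 − 55.6 = -1.2
t=19: ŷ = -2.9 + 3.9·19 = 71.2; e = 74.1 − 71.2 = 2.9
t=21: ŷ = -2.9 + 3.9·21 = 79; e = 76.9 − 79 = -2.1
SSE = 0.09 + 0.64 + 0.64 + 2.89 + 1.44 + 8.41 + 4.41 = 18.52
s = √(18.52/5) = √3.704 ≈ 1.925

s = 1.925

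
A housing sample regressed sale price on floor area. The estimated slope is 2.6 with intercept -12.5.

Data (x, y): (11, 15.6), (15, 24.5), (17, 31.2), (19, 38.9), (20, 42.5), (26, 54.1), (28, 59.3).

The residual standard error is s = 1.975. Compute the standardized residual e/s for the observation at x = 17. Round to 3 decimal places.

-0.253

ŷ = -12.5 + 2.6·17 = 31.7
e = 31.2 − 31.7 = -0.5
e/s = -0.5 / 1.975 = -0.253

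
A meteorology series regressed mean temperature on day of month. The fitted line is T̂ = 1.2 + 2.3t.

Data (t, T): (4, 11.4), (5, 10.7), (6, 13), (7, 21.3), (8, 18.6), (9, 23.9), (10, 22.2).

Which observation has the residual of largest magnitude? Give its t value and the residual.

t = 7, e = 4

t=4: T̂ = 1.2 + 2.3·4 = 10.4; e = 11.4 − 10.4 = 1
t=5: T̂ = 1.2 + 2.3·5 = 12.7; e = 10.7 − 12.7 = -2
t=6: T̂ = 1.2 + 2.3·6 = 15; e = 13 − 15 = -2
t=7: T̂ = 1.2 + 2.3·7 = 17.3; e = 21.3 − 17.3 = 4
t=8: T̂ = 1.2 + 2.3·8 = 19.6; e = 18.6 − 19.6 = -1
t=9: T̂ = 1.2 + 2.3·9 = 21.9; e = 23.9 − 21.9 = 2
t=10: T̂ = 1.2 + 2.3·10 = 24.2; e = 22.2 − 24.2 = -2
Largest |e| is 4 at t = 7, residual 4.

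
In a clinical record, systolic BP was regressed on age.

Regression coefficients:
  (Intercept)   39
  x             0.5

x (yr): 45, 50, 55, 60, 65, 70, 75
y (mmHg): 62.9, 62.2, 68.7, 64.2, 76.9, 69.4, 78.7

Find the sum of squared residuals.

x=45: ŷ = 39 + 0.5·45 = 61.5; e = 62.9 − 61.5 = 1.4
x=50: ŷ = 39 + 0.5·50 = 64; e = 62.2 − 64 = -1.8
x=55: ŷ = 39 + 0.5·55 = 66.5; e = 68.7 − 66.5 = 2.2
x=60: ŷ = 39 + 0.5·60 = 69; e = 64.2 − 69 = -4.8
x=65: ŷ = 39 + 0.5·65 = 71.5; e = 76.9 − 71.5 = 5.4
x=70: ŷ = 39 + 0.5·70 = 74; e = 69.4 − 74 = -4.6
x=75: ŷ = 39 + 0.5·75 = 76.5; e = 78.7 − 76.5 = 2.2
SSE = 1.96 + 3.24 + 4.84 + 23.04 + 29.16 + 21.16 + 4.84 = 88.24

SSE = 88.24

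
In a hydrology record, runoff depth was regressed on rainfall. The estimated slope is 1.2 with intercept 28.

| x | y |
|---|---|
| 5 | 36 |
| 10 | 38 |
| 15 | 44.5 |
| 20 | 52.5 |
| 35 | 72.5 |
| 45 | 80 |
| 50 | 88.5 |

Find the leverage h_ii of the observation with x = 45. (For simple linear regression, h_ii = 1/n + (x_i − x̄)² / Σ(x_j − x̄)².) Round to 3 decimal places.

x̄ = (5 + 10 + 15 + 20 + 35 + 45 + 50)/7 = 25.7143
Σ(x − x̄)² = 429.082 + 246.939 + 114.796 + 32.6531 + 86.2245 + 371.939 + 589.796 = 1871.43
h = 1/7 + (19.2857)²/1871.43 = 0.142857 + 0.198746 = 0.342

h = 0.342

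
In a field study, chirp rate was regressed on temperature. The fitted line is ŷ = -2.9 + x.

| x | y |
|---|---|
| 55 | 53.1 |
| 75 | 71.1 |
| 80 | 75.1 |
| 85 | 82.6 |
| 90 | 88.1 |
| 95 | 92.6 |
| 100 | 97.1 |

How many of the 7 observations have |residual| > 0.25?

6

x=55: ŷ = -2.9 + 55 = 52.1; r = 53.1 − 52.1 = 1
x=75: ŷ = -2.9 + 75 = 72.1; r = 71.1 − 72.1 = -1
x=80: ŷ = -2.9 + 80 = 77.1; r = 75.1 − 77.1 = -2
x=85: ŷ = -2.9 + 85 = 82.1; r = 82.6 − 82.1 = 0.5
x=90: ŷ = -2.9 + 90 = 87.1; r = 88.1 − 87.1 = 1
x=95: ŷ = -2.9 + 95 = 92.1; r = 92.6 − 92.1 = 0.5
x=100: ŷ = -2.9 + 100 = 97.1; r = 97.1 − 97.1 = 0
|r| > 0.25: x=55 (|r|=1), x=75 (|r|=1), x=80 (|r|=2), x=85 (|r|=0.5), x=90 (|r|=1), x=95 (|r|=0.5) → 6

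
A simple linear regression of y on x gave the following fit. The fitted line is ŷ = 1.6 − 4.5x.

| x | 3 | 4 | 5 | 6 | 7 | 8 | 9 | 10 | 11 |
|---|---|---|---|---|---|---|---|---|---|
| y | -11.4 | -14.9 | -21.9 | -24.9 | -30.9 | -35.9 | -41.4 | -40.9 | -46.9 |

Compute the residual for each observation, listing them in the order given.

x=3: ŷ = 1.6 − 4.5·3 = -11.9; r = -11.4 − (-11.9) = 0.5
x=4: ŷ = 1.6 − 4.5·4 = -16.4; r = -14.9 − (-16.4) = 1.5
x=5: ŷ = 1.6 − 4.5·5 = -20.9; r = -21.9 − (-20.9) = -1
x=6: ŷ = 1.6 − 4.5·6 = -25.4; r = -24.9 − (-25.4) = 0.5
x=7: ŷ = 1.6 − 4.5·7 = -29.9; r = -30.9 − (-29.9) = -1
x=8: ŷ = 1.6 − 4.5·8 = -34.4; r = -35.9 − (-34.4) = -1.5
x=9: ŷ = 1.6 − 4.5·9 = -38.9; r = -41.4 − (-38.9) = -2.5
x=10: ŷ = 1.6 − 4.5·10 = -43.4; r = -40.9 − (-43.4) = 2.5
x=11: ŷ = 1.6 − 4.5·11 = -47.9; r = -46.9 − (-47.9) = 1

0.5, 1.5, -1, 0.5, -1, -1.5, -2.5, 2.5, 1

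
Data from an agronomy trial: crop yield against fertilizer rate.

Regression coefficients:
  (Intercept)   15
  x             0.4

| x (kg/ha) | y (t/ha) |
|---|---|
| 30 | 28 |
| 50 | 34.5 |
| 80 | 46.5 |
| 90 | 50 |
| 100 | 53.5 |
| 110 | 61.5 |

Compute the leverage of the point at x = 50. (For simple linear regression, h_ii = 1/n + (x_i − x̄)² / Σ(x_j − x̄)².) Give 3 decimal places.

h = 0.317

x̄ = (30 + 50 + 80 + 90 + 100 + 110)/6 = 76.6667
Σ(x − x̄)² = 2177.78 + 711.111 + 11.1111 + 177.778 + 544.444 + 1111.11 = 4733.33
h = 1/6 + (-26.6667)²/4733.33 = 0.166667 + 0.150235 = 0.317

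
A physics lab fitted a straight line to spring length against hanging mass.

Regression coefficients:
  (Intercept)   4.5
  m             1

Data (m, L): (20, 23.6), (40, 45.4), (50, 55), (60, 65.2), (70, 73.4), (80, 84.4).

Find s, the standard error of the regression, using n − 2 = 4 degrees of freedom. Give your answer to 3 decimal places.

m=20: L̂ = 4.5 + 20 = 24.5; r = 23.6 − 24.5 = -0.9
m=40: L̂ = 4.5 + 40 = 44.5; r = 45.4 − 44.5 = 0.9
m=50: L̂ = 4.5 + 50 = 54.5; r = 55 − 54.5 = 0.5
m=60: L̂ = 4.5 + 60 = 64.5; r = 65.2 − 64.5 = 0.7
m=70: L̂ = 4.5 + 70 = 74.5; r = 73.4 − 74.5 = -1.1
m=80: L̂ = 4.5 + 80 = 84.5; r = 84.4 − 84.5 = -0.1
SSE = 0.81 + 0.81 + 0.25 + 0.49 + 1.21 + 0.01 = 3.58
s = √(3.58/4) = √0.895 ≈ 0.946

s = 0.946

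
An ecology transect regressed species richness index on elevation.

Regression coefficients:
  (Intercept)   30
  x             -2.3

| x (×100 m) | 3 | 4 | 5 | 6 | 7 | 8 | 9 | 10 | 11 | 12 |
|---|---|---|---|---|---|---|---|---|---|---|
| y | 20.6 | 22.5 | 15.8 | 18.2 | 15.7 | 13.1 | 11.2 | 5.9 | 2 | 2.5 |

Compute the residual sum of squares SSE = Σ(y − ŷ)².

x=3: ŷ = 30 − 2.3·3 = 23.1; r = 20.6 − 23.1 = -2.5
x=4: ŷ = 30 − 2.3·4 = 20.8; r = 22.5 − 20.8 = 1.7
x=5: ŷ = 30 − 2.3·5 = 18.5; r = 15.8 − 18.5 = -2.7
x=6: ŷ = 30 − 2.3·6 = 16.2; r = 18.2 − 16.2 = 2
x=7: ŷ = 30 − 2.3·7 = 13.9; r = 15.7 − 13.9 = 1.8
x=8: ŷ = 30 − 2.3·8 = 11.6; r = 13.1 − 11.6 = 1.5
x=9: ŷ = 30 − 2.3·9 = 9.3; r = 11.2 − 9.3 = 1.9
x=10: ŷ = 30 − 2.3·10 = 7; r = 5.9 − 7 = -1.1
x=11: ŷ = 30 − 2.3·11 = 4.7; r = 2 − 4.7 = -2.7
x=12: ŷ = 30 − 2.3·12 = 2.4; r = 2.5 − 2.4 = 0.1
SSE = 6.25 + 2.89 + 7.29 + 4 + 3.24 + 2.25 + 3.61 + 1.21 + 7.29 + 0.01 = 38.04

SSE = 38.04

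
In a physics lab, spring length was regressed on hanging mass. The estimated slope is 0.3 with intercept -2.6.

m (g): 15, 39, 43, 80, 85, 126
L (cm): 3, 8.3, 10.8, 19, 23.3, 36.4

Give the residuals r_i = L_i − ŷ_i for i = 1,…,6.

m=15: ŷ = -2.6 + 0.3·15 = 1.9; r = 3 − 1.9 = 1.1
m=39: ŷ = -2.6 + 0.3·39 = 9.1; r = 8.3 − 9.1 = -0.8
m=43: ŷ = -2.6 + 0.3·43 = 10.3; r = 10.8 − 10.3 = 0.5
m=80: ŷ = -2.6 + 0.3·80 = 21.4; r = 19 − 21.4 = -2.4
m=85: ŷ = -2.6 + 0.3·85 = 22.9; r = 23.3 − 22.9 = 0.4
m=126: ŷ = -2.6 + 0.3·126 = 35.2; r = 36.4 − 35.2 = 1.2

1.1, -0.8, 0.5, -2.4, 0.4, 1.2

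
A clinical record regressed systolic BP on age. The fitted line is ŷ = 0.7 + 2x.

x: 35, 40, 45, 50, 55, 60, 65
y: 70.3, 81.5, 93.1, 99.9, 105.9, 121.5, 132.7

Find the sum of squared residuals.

x=35: ŷ = 0.7 + 2·35 = 70.7; r = 70.3 − 70.7 = -0.4
x=40: ŷ = 0.7 + 2·40 = 80.7; r = 81.5 − 80.7 = 0.8
x=45: ŷ = 0.7 + 2·45 = 90.7; r = 93.1 − 90.7 = 2.4
x=50: ŷ = 0.7 + 2·50 = 100.7; r = 99.9 − 100.7 = -0.8
x=55: ŷ = 0.7 + 2·55 = 110.7; r = 105.9 − 110.7 = -4.8
x=60: ŷ = 0.7 + 2·60 = 120.7; r = 121.5 − 120.7 = 0.8
x=65: ŷ = 0.7 + 2·65 = 130.7; r = 132.7 − 130.7 = 2
SSE = 0.16 + 0.64 + 5.76 + 0.64 + 23.04 + 0.64 + 4 = 34.88

SSE = 34.88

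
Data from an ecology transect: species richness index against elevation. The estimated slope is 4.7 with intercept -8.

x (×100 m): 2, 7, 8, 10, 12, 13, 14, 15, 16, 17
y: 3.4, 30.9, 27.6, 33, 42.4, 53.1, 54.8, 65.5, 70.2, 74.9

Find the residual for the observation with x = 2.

r = 2

ŷ = -8 + 4.7·2 = 1.4
r = 3.4 − 1.4 = 2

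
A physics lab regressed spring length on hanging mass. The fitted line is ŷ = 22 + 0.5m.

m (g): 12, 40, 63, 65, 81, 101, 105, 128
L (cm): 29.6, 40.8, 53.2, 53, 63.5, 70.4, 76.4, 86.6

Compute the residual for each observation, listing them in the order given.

1.6, -1.2, -0.3, -1.5, 1, -2.1, 1.9, 0.6

m=12: ŷ = 22 + 0.5·12 = 28; r = 29.6 − 28 = 1.6
m=40: ŷ = 22 + 0.5·40 = 42; r = 40.8 − 42 = -1.2
m=63: ŷ = 22 + 0.5·63 = 53.5; r = 53.2 − 53.5 = -0.3
m=65: ŷ = 22 + 0.5·65 = 54.5; r = 53 − 54.5 = -1.5
m=81: ŷ = 22 + 0.5·81 = 62.5; r = 63.5 − 62.5 = 1
m=101: ŷ = 22 + 0.5·101 = 72.5; r = 70.4 − 72.5 = -2.1
m=105: ŷ = 22 + 0.5·105 = 74.5; r = 76.4 − 74.5 = 1.9
m=128: ŷ = 22 + 0.5·128 = 86; r = 86.6 − 86 = 0.6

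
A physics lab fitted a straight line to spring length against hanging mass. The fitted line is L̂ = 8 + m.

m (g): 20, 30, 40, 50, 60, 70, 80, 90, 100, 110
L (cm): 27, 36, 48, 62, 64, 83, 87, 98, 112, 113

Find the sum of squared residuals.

SSE = 104

m=20: L̂ = 8 + 20 = 28; e = 27 − 28 = -1
m=30: L̂ = 8 + 30 = 38; e = 36 − 38 = -2
m=40: L̂ = 8 + 40 = 48; e = 48 − 48 = 0
m=50: L̂ = 8 + 50 = 58; e = 62 − 58 = 4
m=60: L̂ = 8 + 60 = 68; e = 64 − 68 = -4
m=70: L̂ = 8 + 70 = 78; e = 83 − 78 = 5
m=80: L̂ = 8 + 80 = 88; e = 87 − 88 = -1
m=90: L̂ = 8 + 90 = 98; e = 98 − 98 = 0
m=100: L̂ = 8 + 100 = 108; e = 112 − 108 = 4
m=110: L̂ = 8 + 110 = 118; e = 113 − 118 = -5
SSE = 1 + 4 + 0 + 16 + 16 + 25 + 1 + 0 + 16 + 25 = 104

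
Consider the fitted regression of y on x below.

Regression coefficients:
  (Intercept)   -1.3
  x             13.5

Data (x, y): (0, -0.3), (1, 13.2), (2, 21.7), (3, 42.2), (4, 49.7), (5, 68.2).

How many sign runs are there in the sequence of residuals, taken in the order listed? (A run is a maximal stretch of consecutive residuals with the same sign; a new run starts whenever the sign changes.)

5 runs

x=0: ŷ = -1.3 + 13.5·0 = -1.3; e = -0.3 − (-1.3) = 1
x=1: ŷ = -1.3 + 13.5·1 = 12.2; e = 13.2 − 12.2 = 1
x=2: ŷ = -1.3 + 13.5·2 = 25.7; e = 21.7 − 25.7 = -4
x=3: ŷ = -1.3 + 13.5·3 = 39.2; e = 42.2 − 39.2 = 3
x=4: ŷ = -1.3 + 13.5·4 = 52.7; e = 49.7 − 52.7 = -3
x=5: ŷ = -1.3 + 13.5·5 = 66.2; e = 68.2 − 66.2 = 2
Signs: + + − + − +
Runs: +×2, −×1, +×1, −×1, +×1 → 5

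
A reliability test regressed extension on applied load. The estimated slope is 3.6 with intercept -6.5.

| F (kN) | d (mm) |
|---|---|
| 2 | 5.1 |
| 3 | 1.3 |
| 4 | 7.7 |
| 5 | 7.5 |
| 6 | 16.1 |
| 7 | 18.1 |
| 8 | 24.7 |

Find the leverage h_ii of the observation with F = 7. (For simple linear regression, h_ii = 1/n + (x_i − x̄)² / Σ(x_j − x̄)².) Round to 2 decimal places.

h = 0.29

F̄ = (2 + 3 + 4 + 5 + 6 + 7 + 8)/7 = 5
Σ(F − F̄)² = 9 + 4 + 1 + 0 + 1 + 4 + 9 = 28
h = 1/7 + (2)²/28 = 0.142857 + 0.142857 = 0.29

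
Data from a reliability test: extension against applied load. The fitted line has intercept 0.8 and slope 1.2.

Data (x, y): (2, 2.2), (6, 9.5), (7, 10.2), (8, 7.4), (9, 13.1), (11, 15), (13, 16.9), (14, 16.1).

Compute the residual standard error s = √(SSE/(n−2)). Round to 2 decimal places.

s = 1.78

x=2: ŷ = 0.8 + 1.2·2 = 3.2; e = 2.2 − 3.2 = -1
x=6: ŷ = 0.8 + 1.2·6 = 8; e = 9.5 − 8 = 1.5
x=7: ŷ = 0.8 + 1.2·7 = 9.2; e = 10.2 − 9.2 = 1
x=8: ŷ = 0.8 + 1.2·8 = 10.4; e = 7.4 − 10.4 = -3
x=9: ŷ = 0.8 + 1.2·9 = 11.6; e = 13.1 − 11.6 = 1.5
x=11: ŷ = 0.8 + 1.2·11 = 14; e = 15 − 14 = 1
x=13: ŷ = 0.8 + 1.2·13 = 16.4; e = 16.9 − 16.4 = 0.5
x=14: ŷ = 0.8 + 1.2·14 = 17.6; e = 16.1 − 17.6 = -1.5
SSE = 1 + 2.25 + 1 + 9 + 2.25 + 1 + 0.25 + 2.25 = 19
s = √(19/6) = √3.16667 ≈ 1.78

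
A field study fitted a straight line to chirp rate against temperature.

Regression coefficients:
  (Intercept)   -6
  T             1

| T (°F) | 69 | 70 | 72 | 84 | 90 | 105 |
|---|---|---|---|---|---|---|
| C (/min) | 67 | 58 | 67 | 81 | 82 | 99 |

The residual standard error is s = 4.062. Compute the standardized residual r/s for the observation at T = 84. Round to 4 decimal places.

ŷ = -6 + 84 = 78
r = 81 − 78 = 3
r/s = 3 / 4.062 = 0.7386

0.7386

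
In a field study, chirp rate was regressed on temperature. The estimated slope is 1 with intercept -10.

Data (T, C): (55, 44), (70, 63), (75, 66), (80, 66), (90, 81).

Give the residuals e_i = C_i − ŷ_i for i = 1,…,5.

T=55: ŷ = -10 + 55 = 45; e = 44 − 45 = -1
T=70: ŷ = -10 + 70 = 60; e = 63 − 60 = 3
T=75: ŷ = -10 + 75 = 65; e = 66 − 65 = 1
T=80: ŷ = -10 + 80 = 70; e = 66 − 70 = -4
T=90: ŷ = -10 + 90 = 80; e = 81 − 80 = 1

-1, 3, 1, -4, 1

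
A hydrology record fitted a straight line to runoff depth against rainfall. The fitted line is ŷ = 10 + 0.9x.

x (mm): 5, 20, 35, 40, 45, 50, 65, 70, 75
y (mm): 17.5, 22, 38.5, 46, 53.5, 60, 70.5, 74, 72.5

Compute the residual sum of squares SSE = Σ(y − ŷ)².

SSE = 118

x=5: ŷ = 10 + 0.9·5 = 14.5; e = 17.5 − 14.5 = 3
x=20: ŷ = 10 + 0.9·20 = 28; e = 22 − 28 = -6
x=35: ŷ = 10 + 0.9·35 = 41.5; e = 38.5 − 41.5 = -3
x=40: ŷ = 10 + 0.9·40 = 46; e = 46 − 46 = 0
x=45: ŷ = 10 + 0.9·45 = 50.5; e = 53.5 − 50.5 = 3
x=50: ŷ = 10 + 0.9·50 = 55; e = 60 − 55 = 5
x=65: ŷ = 10 + 0.9·65 = 68.5; e = 70.5 − 68.5 = 2
x=70: ŷ = 10 + 0.9·70 = 73; e = 74 − 73 = 1
x=75: ŷ = 10 + 0.9·75 = 77.5; e = 72.5 − 77.5 = -5
SSE = 9 + 36 + 9 + 0 + 9 + 25 + 4 + 1 + 25 = 118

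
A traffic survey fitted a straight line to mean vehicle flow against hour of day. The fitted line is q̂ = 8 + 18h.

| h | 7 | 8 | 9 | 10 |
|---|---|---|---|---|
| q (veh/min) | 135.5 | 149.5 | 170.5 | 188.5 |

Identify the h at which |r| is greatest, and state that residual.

h=7: q̂ = 8 + 18·7 = 134; r = 135.5 − 134 = 1.5
h=8: q̂ = 8 + 18·8 = 152; r = 149.5 − 152 = -2.5
h=9: q̂ = 8 + 18·9 = 170; r = 170.5 − 170 = 0.5
h=10: q̂ = 8 + 18·10 = 188; r = 188.5 − 188 = 0.5
Largest |r| is 2.5 at h = 8, residual -2.5.

h = 8, r = -2.5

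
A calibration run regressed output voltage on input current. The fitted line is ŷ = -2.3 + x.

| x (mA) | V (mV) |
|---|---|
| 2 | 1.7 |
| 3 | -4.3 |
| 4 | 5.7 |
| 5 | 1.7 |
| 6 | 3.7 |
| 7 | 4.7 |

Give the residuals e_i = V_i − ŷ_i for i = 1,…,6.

x=2: ŷ = -2.3 + 2 = -0.3; e = 1.7 − (-0.3) = 2
x=3: ŷ = -2.3 + 3 = 0.7; e = -4.3 − 0.7 = -5
x=4: ŷ = -2.3 + 4 = 1.7; e = 5.7 − 1.7 = 4
x=5: ŷ = -2.3 + 5 = 2.7; e = 1.7 − 2.7 = -1
x=6: ŷ = -2.3 + 6 = 3.7; e = 3.7 − 3.7 = 0
x=7: ŷ = -2.3 + 7 = 4.7; e = 4.7 − 4.7 = 0

2, -5, 4, -1, 0, 0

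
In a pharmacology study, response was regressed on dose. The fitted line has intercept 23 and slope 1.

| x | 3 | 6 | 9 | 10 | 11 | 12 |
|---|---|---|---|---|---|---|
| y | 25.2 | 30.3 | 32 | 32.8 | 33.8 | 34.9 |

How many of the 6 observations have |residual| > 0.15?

x=3: ŷ = 23 + 3 = 26; e = 25.2 − 26 = -0.8
x=6: ŷ = 23 + 6 = 29; e = 30.3 − 29 = 1.3
x=9: ŷ = 23 + 9 = 32; e = 32 − 32 = 0
x=10: ŷ = 23 + 10 = 33; e = 32.8 − 33 = -0.2
x=11: ŷ = 23 + 11 = 34; e = 33.8 − 34 = -0.2
x=12: ŷ = 23 + 12 = 35; e = 34.9 − 35 = -0.1
|e| > 0.15: x=3 (|e|=0.8), x=6 (|e|=1.3), x=10 (|e|=0.2), x=11 (|e|=0.2) → 4

4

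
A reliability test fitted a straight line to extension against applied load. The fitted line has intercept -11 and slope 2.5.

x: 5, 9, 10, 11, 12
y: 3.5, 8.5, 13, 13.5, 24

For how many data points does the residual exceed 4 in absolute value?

1

x=5: ŷ = -11 + 2.5·5 = 1.5; e = 3.5 − 1.5 = 2
x=9: ŷ = -11 + 2.5·9 = 11.5; e = 8.5 − 11.5 = -3
x=10: ŷ = -11 + 2.5·10 = 14; e = 13 − 14 = -1
x=11: ŷ = -11 + 2.5·11 = 16.5; e = 13.5 − 16.5 = -3
x=12: ŷ = -11 + 2.5·12 = 19; e = 24 − 19 = 5
|e| > 4: x=12 (|e|=5) → 1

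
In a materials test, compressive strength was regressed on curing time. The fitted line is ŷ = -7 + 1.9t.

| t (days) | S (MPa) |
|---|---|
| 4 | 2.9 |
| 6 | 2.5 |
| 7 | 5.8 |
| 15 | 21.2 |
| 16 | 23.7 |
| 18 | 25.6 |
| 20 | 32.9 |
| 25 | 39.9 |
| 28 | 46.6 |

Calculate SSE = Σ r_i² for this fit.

SSE = 16.02

t=4: ŷ = -7 + 1.9·4 = 0.6; r = 2.9 − 0.6 = 2.3
t=6: ŷ = -7 + 1.9·6 = 4.4; r = 2.5 − 4.4 = -1.9
t=7: ŷ = -7 + 1.9·7 = 6.3; r = 5.8 − 6.3 = -0.5
t=15: ŷ = -7 + 1.9·15 = 21.5; r = 21.2 − 21.5 = -0.3
t=16: ŷ = -7 + 1.9·16 = 23.4; r = 23.7 − 23.4 = 0.3
t=18: ŷ = -7 + 1.9·18 = 27.2; r = 25.6 − 27.2 = -1.6
t=20: ŷ = -7 + 1.9·20 = 31; r = 32.9 − 31 = 1.9
t=25: ŷ = -7 + 1.9·25 = 40.5; r = 39.9 − 40.5 = -0.6
t=28: ŷ = -7 + 1.9·28 = 46.2; r = 46.6 − 46.2 = 0.4
SSE = 5.29 + 3.61 + 0.25 + 0.09 + 0.09 + 2.56 + 3.61 + 0.36 + 0.16 = 16.02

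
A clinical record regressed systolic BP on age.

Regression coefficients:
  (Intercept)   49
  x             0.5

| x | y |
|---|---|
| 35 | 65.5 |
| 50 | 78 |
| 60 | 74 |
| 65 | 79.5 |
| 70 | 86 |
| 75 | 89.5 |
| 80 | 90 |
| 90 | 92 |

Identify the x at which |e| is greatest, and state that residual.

x = 60, e = -5

x=35: ŷ = 49 + 0.5·35 = 66.5; e = 65.5 − 66.5 = -1
x=50: ŷ = 49 + 0.5·50 = 74; e = 78 − 74 = 4
x=60: ŷ = 49 + 0.5·60 = 79; e = 74 − 79 = -5
x=65: ŷ = 49 + 0.5·65 = 81.5; e = 79.5 − 81.5 = -2
x=70: ŷ = 49 + 0.5·70 = 84; e = 86 − 84 = 2
x=75: ŷ = 49 + 0.5·75 = 86.5; e = 89.5 − 86.5 = 3
x=80: ŷ = 49 + 0.5·80 = 89; e = 90 − 89 = 1
x=90: ŷ = 49 + 0.5·90 = 94; e = 92 − 94 = -2
Largest |e| is 5 at x = 60, residual -5.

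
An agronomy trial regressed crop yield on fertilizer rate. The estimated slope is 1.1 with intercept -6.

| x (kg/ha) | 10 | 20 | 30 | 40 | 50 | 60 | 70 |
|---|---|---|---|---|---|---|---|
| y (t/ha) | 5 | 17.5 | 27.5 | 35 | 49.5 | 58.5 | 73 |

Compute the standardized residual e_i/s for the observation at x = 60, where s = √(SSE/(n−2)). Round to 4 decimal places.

x=10: ŷ = -6 + 1.1·10 = 5; e = 5 − 5 = 0
x=20: ŷ = -6 + 1.1·20 = 16; e = 17.5 − 16 = 1.5
x=30: ŷ = -6 + 1.1·30 = 27; e = 27.5 − 27 = 0.5
x=40: ŷ = -6 + 1.1·40 = 38; e = 35 − 38 = -3
x=50: ŷ = -6 + 1.1·50 = 49; e = 49.5 − 49 = 0.5
x=60: ŷ = -6 + 1.1·60 = 60; e = 58.5 − 60 = -1.5
x=70: ŷ = -6 + 1.1·70 = 71; e = 73 − 71 = 2
SSE = 0 + 2.25 + 0.25 + 9 + 0.25 + 2.25 + 4 = 18
s = √(18/5) = 1.89737
e/s = -1.5 / 1.89737 = -0.7906

-0.7906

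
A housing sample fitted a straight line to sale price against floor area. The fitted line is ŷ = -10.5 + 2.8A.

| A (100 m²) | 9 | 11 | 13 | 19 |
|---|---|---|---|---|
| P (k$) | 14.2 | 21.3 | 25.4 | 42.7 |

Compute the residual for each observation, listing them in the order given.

-0.5, 1, -0.5, 0

A=9: ŷ = -10.5 + 2.8·9 = 14.7; r = 14.2 − 14.7 = -0.5
A=11: ŷ = -10.5 + 2.8·11 = 20.3; r = 21.3 − 20.3 = 1
A=13: ŷ = -10.5 + 2.8·13 = 25.9; r = 25.4 − 25.9 = -0.5
A=19: ŷ = -10.5 + 2.8·19 = 42.7; r = 42.7 − 42.7 = 0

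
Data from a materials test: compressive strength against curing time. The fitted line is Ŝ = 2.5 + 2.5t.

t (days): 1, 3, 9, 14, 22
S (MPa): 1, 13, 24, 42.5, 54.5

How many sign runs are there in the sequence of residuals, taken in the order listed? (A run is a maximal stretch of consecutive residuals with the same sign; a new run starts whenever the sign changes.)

5 runs

t=1: Ŝ = 2.5 + 2.5·1 = 5; e = 1 − 5 = -4
t=3: Ŝ = 2.5 + 2.5·3 = 10; e = 13 − 10 = 3
t=9: Ŝ = 2.5 + 2.5·9 = 25; e = 24 − 25 = -1
t=14: Ŝ = 2.5 + 2.5·14 = 37.5; e = 42.5 − 37.5 = 5
t=22: Ŝ = 2.5 + 2.5·22 = 57.5; e = 54.5 − 57.5 = -3
Signs: − + − + −
Runs: −×1, +×1, −×1, +×1, −×1 → 5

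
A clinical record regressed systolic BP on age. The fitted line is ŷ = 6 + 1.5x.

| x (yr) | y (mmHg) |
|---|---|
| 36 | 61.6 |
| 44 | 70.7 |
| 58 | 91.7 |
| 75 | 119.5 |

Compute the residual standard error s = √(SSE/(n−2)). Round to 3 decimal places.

s = 1.863

x=36: ŷ = 6 + 1.5·36 = 60; e = 61.6 − 60 = 1.6
x=44: ŷ = 6 + 1.5·44 = 72; e = 70.7 − 72 = -1.3
x=58: ŷ = 6 + 1.5·58 = 93; e = 91.7 − 93 = -1.3
x=75: ŷ = 6 + 1.5·75 = 118.5; e = 119.5 − 118.5 = 1
SSE = 2.56 + 1.69 + 1.69 + 1 = 6.94
s = √(6.94/2) = √3.47 ≈ 1.863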